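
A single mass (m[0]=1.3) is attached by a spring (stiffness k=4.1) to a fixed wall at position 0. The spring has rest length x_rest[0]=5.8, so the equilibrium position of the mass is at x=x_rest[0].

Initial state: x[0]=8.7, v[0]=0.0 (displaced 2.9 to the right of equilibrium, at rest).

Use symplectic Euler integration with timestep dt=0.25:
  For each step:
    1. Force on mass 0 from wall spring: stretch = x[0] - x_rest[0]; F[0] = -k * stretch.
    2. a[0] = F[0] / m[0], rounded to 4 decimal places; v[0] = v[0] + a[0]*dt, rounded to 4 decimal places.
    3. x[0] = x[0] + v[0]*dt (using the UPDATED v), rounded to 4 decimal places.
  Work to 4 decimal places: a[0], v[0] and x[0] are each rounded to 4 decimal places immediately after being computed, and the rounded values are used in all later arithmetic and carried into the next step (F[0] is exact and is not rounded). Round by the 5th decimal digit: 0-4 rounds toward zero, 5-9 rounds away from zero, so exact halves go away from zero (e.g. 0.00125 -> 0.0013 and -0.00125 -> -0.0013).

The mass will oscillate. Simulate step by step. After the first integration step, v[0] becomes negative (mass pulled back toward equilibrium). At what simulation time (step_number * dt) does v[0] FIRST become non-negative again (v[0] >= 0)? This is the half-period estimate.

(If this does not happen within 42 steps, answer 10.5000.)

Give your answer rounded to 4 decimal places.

Step 0: x=[8.7000] v=[0.0000]
Step 1: x=[8.1284] v=[-2.2866]
Step 2: x=[7.0978] v=[-4.1225]
Step 3: x=[5.8114] v=[-5.1458]
Step 4: x=[4.5227] v=[-5.1548]
Step 5: x=[3.4858] v=[-4.1477]
Step 6: x=[2.9050] v=[-2.3231]
Step 7: x=[2.8949] v=[-0.0405]
Step 8: x=[3.4574] v=[2.2501]
First v>=0 after going negative at step 8, time=2.0000

Answer: 2.0000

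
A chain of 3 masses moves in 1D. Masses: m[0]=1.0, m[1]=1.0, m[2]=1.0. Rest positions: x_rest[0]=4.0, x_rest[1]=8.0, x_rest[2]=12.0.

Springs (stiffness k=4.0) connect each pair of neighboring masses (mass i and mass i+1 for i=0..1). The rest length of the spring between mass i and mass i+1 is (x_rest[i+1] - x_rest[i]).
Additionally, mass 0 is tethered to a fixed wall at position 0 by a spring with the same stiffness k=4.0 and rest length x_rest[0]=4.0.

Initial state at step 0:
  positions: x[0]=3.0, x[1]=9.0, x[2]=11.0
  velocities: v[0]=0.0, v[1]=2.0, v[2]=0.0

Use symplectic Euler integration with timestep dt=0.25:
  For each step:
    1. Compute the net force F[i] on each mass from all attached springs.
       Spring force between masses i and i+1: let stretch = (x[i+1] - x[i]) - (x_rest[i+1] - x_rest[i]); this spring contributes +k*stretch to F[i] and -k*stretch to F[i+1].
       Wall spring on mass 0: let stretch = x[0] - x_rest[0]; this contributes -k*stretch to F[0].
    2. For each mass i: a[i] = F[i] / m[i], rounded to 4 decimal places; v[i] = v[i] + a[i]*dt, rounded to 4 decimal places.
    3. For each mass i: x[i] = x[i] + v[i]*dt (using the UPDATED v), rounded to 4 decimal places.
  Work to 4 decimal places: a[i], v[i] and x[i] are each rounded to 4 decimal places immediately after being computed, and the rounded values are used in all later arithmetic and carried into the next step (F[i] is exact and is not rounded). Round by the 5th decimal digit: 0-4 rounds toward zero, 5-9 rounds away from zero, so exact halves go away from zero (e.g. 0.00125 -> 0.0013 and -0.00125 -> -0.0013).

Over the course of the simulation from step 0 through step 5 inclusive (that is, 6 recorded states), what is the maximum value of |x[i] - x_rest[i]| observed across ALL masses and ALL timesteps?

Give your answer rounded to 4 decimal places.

Step 0: x=[3.0000 9.0000 11.0000] v=[0.0000 2.0000 0.0000]
Step 1: x=[3.7500 8.5000 11.5000] v=[3.0000 -2.0000 2.0000]
Step 2: x=[4.7500 7.5625 12.2500] v=[4.0000 -3.7500 3.0000]
Step 3: x=[5.2656 7.0938 12.8281] v=[2.0625 -1.8750 2.3125]
Step 4: x=[4.9219 7.6016 12.9727] v=[-1.3749 2.0311 0.5782]
Step 5: x=[4.0176 8.7822 12.7745] v=[-3.6171 4.7225 -0.7929]
Max displacement = 1.2656

Answer: 1.2656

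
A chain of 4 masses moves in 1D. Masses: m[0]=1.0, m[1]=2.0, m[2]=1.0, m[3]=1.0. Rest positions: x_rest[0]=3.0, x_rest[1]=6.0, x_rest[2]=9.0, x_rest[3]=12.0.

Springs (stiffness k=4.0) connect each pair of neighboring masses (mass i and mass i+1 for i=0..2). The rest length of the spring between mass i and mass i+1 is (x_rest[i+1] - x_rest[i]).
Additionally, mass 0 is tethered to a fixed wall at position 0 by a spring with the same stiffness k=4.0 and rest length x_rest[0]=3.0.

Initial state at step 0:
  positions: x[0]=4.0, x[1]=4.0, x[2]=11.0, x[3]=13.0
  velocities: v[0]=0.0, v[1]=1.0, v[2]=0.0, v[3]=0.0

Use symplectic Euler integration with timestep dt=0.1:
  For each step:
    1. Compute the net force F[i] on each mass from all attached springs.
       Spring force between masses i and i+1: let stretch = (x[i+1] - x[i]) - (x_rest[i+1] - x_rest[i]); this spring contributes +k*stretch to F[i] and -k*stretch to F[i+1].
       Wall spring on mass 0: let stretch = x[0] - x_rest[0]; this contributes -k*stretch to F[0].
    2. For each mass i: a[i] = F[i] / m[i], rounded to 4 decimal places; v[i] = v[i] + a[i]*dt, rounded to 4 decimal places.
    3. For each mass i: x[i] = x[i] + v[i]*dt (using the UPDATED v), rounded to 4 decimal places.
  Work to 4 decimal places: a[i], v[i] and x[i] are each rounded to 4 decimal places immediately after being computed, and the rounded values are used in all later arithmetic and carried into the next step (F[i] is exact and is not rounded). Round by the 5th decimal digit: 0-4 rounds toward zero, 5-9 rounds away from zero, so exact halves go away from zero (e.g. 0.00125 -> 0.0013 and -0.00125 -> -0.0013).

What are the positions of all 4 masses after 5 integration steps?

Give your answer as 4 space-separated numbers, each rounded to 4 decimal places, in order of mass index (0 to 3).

Step 0: x=[4.0000 4.0000 11.0000 13.0000] v=[0.0000 1.0000 0.0000 0.0000]
Step 1: x=[3.8400 4.2400 10.8000 13.0400] v=[-1.6000 2.4000 -2.0000 0.4000]
Step 2: x=[3.5424 4.6032 10.4272 13.1104] v=[-2.9760 3.6320 -3.7280 0.7040]
Step 3: x=[3.1455 5.0617 9.9288 13.1935] v=[-3.9686 4.5846 -4.9843 0.8307]
Step 4: x=[2.6995 5.5792 9.3663 13.2660] v=[-4.4603 5.1748 -5.6253 0.7248]
Step 5: x=[2.2607 6.1148 8.8083 13.3025] v=[-4.3882 5.3563 -5.5803 0.3649]

Answer: 2.2607 6.1148 8.8083 13.3025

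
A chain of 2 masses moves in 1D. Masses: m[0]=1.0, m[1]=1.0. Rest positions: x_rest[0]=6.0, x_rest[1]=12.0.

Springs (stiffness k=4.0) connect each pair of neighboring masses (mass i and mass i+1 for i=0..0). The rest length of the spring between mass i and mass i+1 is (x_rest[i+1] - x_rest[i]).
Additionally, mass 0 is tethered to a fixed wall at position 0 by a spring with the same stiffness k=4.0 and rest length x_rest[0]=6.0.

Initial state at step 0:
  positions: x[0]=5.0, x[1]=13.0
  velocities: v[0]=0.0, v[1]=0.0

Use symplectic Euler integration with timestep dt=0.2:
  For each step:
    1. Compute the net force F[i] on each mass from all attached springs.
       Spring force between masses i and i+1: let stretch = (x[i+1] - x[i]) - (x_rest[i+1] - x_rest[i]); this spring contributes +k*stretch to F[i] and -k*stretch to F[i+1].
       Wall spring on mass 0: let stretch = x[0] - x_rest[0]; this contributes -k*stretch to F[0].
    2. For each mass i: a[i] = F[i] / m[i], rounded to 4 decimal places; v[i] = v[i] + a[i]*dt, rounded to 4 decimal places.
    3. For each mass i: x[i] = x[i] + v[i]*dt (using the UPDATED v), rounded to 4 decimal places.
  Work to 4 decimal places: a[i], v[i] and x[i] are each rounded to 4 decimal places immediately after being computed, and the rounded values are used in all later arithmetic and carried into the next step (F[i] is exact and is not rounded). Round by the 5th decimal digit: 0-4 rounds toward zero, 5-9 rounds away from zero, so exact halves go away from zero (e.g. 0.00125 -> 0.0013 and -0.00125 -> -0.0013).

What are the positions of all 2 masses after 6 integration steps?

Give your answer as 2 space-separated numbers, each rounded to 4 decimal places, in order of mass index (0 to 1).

Answer: 6.5071 11.6712

Derivation:
Step 0: x=[5.0000 13.0000] v=[0.0000 0.0000]
Step 1: x=[5.4800 12.6800] v=[2.4000 -1.6000]
Step 2: x=[6.2352 12.1680] v=[3.7760 -2.5600]
Step 3: x=[6.9420 11.6668] v=[3.5341 -2.5062]
Step 4: x=[7.2941 11.3696] v=[1.7603 -1.4860]
Step 5: x=[7.1312 11.3803] v=[-0.8146 0.0536]
Step 6: x=[6.5071 11.6712] v=[-3.1203 1.4543]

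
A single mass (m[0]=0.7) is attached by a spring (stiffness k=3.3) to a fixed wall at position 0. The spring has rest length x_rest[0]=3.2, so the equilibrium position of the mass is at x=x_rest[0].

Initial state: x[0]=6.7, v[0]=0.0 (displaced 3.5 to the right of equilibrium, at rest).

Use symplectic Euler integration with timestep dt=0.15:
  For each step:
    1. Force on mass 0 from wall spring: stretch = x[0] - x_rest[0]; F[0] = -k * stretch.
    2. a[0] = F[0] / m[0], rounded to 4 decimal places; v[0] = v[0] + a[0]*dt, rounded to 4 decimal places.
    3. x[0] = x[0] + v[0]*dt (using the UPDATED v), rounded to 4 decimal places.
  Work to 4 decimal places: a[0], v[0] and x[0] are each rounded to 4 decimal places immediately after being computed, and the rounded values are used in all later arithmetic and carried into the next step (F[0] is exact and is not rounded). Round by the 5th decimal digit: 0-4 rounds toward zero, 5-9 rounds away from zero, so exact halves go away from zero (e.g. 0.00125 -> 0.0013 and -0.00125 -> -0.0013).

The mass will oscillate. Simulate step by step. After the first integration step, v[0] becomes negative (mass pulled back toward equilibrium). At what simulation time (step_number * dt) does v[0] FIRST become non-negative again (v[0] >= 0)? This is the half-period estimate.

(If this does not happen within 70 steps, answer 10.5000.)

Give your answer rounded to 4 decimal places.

Step 0: x=[6.7000] v=[0.0000]
Step 1: x=[6.3288] v=[-2.4750]
Step 2: x=[5.6257] v=[-4.6875]
Step 3: x=[4.6653] v=[-6.4028]
Step 4: x=[3.5495] v=[-7.4390]
Step 5: x=[2.3966] v=[-7.6861]
Step 6: x=[1.3289] v=[-7.1180]
Step 7: x=[0.4597] v=[-5.7949]
Step 8: x=[-0.1189] v=[-3.8571]
Step 9: x=[-0.3454] v=[-1.5102]
Step 10: x=[-0.1959] v=[0.9969]
First v>=0 after going negative at step 10, time=1.5000

Answer: 1.5000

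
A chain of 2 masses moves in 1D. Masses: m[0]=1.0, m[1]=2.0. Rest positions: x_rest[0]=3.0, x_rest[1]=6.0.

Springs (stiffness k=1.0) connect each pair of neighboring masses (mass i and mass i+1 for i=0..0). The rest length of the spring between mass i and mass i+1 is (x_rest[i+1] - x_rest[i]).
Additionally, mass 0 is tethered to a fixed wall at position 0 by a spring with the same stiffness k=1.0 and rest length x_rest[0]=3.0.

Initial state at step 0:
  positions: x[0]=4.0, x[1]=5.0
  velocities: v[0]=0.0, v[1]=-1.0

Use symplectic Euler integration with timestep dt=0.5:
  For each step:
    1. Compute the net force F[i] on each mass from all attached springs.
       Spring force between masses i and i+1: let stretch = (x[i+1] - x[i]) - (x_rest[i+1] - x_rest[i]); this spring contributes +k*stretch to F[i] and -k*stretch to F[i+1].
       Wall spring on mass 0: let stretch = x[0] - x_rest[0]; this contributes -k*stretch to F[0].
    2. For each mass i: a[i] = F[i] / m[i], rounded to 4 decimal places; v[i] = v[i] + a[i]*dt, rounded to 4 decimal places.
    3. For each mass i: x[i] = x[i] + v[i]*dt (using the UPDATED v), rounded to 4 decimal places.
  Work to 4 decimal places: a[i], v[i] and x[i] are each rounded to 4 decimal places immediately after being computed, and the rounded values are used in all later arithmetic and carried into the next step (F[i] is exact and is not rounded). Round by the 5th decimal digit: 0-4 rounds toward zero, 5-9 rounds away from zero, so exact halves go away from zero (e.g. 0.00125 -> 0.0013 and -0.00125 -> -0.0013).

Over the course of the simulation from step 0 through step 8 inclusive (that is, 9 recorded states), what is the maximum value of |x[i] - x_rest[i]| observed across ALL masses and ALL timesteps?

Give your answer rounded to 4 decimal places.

Step 0: x=[4.0000 5.0000] v=[0.0000 -1.0000]
Step 1: x=[3.2500 4.7500] v=[-1.5000 -0.5000]
Step 2: x=[2.0625 4.6875] v=[-2.3750 -0.1250]
Step 3: x=[1.0156 4.6719] v=[-2.0938 -0.0313]
Step 4: x=[0.6289 4.5742] v=[-0.7735 -0.1954]
Step 5: x=[1.0713 4.3583] v=[0.8847 -0.4318]
Step 6: x=[2.0676 4.1065] v=[1.9926 -0.5036]
Step 7: x=[3.0568 3.9749] v=[1.9783 -0.2633]
Step 8: x=[3.5113 4.1035] v=[0.9090 0.2572]
Max displacement = 2.3711

Answer: 2.3711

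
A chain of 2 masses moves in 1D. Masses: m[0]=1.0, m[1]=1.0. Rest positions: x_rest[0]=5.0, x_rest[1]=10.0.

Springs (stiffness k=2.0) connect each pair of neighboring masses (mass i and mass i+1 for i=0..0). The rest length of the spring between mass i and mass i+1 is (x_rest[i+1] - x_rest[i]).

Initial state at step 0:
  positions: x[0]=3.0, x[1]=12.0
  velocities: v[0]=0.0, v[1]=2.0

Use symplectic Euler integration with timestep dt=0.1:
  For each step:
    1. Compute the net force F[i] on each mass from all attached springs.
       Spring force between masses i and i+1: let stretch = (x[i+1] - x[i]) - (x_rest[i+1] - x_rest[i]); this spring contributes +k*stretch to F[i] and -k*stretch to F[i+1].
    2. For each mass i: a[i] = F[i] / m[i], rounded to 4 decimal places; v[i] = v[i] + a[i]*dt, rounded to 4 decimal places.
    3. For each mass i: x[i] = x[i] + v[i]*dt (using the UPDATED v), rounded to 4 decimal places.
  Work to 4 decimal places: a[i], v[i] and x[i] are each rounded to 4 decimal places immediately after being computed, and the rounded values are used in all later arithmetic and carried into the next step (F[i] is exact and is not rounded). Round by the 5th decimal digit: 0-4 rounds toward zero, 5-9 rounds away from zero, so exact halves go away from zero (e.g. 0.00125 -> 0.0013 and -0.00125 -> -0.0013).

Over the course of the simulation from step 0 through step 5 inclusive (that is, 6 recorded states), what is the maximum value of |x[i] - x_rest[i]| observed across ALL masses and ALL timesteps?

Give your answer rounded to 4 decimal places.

Step 0: x=[3.0000 12.0000] v=[0.0000 2.0000]
Step 1: x=[3.0800 12.1200] v=[0.8000 1.2000]
Step 2: x=[3.2408 12.1592] v=[1.6080 0.3920]
Step 3: x=[3.4800 12.1200] v=[2.3917 -0.3917]
Step 4: x=[3.7920 12.0080] v=[3.1197 -1.1197]
Step 5: x=[4.1683 11.8317] v=[3.7629 -1.7629]
Max displacement = 2.1592

Answer: 2.1592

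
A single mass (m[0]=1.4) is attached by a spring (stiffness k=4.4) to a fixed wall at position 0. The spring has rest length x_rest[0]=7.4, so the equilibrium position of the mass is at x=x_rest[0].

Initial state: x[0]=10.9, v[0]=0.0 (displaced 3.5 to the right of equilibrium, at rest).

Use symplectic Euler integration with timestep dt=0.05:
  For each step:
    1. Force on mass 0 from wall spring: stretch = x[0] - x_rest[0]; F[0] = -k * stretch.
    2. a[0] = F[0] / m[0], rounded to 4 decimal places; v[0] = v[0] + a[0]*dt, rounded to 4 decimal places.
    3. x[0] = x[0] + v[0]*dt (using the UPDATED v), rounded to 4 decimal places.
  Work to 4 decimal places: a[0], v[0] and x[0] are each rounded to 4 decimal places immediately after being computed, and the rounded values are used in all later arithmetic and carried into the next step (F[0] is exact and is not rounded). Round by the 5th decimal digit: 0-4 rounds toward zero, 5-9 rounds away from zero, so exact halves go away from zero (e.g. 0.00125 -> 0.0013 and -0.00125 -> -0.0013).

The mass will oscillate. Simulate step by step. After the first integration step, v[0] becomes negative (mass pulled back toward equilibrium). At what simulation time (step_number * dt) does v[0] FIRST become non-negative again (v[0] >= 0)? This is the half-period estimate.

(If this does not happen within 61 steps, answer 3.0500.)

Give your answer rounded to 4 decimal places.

Answer: 1.8000

Derivation:
Step 0: x=[10.9000] v=[0.0000]
Step 1: x=[10.8725] v=[-0.5500]
Step 2: x=[10.8177] v=[-1.0957]
Step 3: x=[10.7361] v=[-1.6328]
Step 4: x=[10.6283] v=[-2.1570]
Step 5: x=[10.4951] v=[-2.6643]
Step 6: x=[10.3376] v=[-3.1507]
Step 7: x=[10.1570] v=[-3.6123]
Step 8: x=[9.9547] v=[-4.0455]
Step 9: x=[9.7324] v=[-4.4470]
Step 10: x=[9.4917] v=[-4.8135]
Step 11: x=[9.2346] v=[-5.1422]
Step 12: x=[8.9631] v=[-5.4305]
Step 13: x=[8.6793] v=[-5.6761]
Step 14: x=[8.3854] v=[-5.8771]
Step 15: x=[8.0838] v=[-6.0320]
Step 16: x=[7.7768] v=[-6.1395]
Step 17: x=[7.4669] v=[-6.1987]
Step 18: x=[7.1564] v=[-6.2092]
Step 19: x=[6.8479] v=[-6.1709]
Step 20: x=[6.5437] v=[-6.0841]
Step 21: x=[6.2462] v=[-5.9495]
Step 22: x=[5.9578] v=[-5.7682]
Step 23: x=[5.6807] v=[-5.5416]
Step 24: x=[5.4171] v=[-5.2714]
Step 25: x=[5.1691] v=[-4.9598]
Step 26: x=[4.9386] v=[-4.6092]
Step 27: x=[4.7275] v=[-4.2224]
Step 28: x=[4.5374] v=[-3.8024]
Step 29: x=[4.3698] v=[-3.3526]
Step 30: x=[4.2260] v=[-2.8764]
Step 31: x=[4.1071] v=[-2.3776]
Step 32: x=[4.0141] v=[-1.8601]
Step 33: x=[3.9477] v=[-1.3280]
Step 34: x=[3.9084] v=[-0.7855]
Step 35: x=[3.8966] v=[-0.2368]
Step 36: x=[3.9123] v=[0.3137]
First v>=0 after going negative at step 36, time=1.8000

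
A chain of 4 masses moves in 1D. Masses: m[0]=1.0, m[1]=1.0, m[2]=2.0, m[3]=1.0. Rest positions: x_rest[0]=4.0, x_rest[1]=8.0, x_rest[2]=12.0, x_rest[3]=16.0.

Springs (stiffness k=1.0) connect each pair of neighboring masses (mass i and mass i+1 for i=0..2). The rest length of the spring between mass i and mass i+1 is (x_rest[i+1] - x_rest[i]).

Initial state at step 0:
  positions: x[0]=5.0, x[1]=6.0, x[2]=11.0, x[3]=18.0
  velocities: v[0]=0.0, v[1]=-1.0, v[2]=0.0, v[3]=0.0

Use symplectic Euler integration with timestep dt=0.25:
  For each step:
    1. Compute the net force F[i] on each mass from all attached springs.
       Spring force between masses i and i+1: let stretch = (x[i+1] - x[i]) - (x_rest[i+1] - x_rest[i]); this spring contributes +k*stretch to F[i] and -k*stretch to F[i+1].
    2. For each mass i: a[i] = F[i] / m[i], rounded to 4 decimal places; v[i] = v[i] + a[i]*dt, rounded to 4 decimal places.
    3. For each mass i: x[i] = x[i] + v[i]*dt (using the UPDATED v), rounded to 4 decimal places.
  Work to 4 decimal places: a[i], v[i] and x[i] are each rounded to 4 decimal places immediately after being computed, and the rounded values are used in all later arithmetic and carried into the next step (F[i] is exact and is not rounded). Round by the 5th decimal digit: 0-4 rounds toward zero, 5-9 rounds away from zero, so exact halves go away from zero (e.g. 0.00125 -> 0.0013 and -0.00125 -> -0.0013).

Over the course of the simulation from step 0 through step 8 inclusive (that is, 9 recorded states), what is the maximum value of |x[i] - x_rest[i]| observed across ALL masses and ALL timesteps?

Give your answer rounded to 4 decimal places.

Step 0: x=[5.0000 6.0000 11.0000 18.0000] v=[0.0000 -1.0000 0.0000 0.0000]
Step 1: x=[4.8125 6.0000 11.0625 17.8125] v=[-0.7500 0.0000 0.2500 -0.7500]
Step 2: x=[4.4492 6.2422 11.1778 17.4531] v=[-1.4531 0.9688 0.4610 -1.4375]
Step 3: x=[3.9480 6.6808 11.3349 16.9515] v=[-2.0049 1.7545 0.6285 -2.0063]
Step 4: x=[3.3676 7.2395 11.5221 16.3489] v=[-2.3217 2.2348 0.7488 -2.4105]
Step 5: x=[2.7792 7.8239 11.7263 15.6946] v=[-2.3537 2.3375 0.8168 -2.6172]
Step 6: x=[2.2561 8.3369 11.9326 15.0423] v=[-2.0925 2.0519 0.8251 -2.6093]
Step 7: x=[1.8630 8.6946 12.1237 14.4456] v=[-1.5723 1.4306 0.7644 -2.3867]
Step 8: x=[1.6469 8.8396 12.2802 13.9538] v=[-0.8644 0.5800 0.6260 -1.9672]
Max displacement = 2.3531

Answer: 2.3531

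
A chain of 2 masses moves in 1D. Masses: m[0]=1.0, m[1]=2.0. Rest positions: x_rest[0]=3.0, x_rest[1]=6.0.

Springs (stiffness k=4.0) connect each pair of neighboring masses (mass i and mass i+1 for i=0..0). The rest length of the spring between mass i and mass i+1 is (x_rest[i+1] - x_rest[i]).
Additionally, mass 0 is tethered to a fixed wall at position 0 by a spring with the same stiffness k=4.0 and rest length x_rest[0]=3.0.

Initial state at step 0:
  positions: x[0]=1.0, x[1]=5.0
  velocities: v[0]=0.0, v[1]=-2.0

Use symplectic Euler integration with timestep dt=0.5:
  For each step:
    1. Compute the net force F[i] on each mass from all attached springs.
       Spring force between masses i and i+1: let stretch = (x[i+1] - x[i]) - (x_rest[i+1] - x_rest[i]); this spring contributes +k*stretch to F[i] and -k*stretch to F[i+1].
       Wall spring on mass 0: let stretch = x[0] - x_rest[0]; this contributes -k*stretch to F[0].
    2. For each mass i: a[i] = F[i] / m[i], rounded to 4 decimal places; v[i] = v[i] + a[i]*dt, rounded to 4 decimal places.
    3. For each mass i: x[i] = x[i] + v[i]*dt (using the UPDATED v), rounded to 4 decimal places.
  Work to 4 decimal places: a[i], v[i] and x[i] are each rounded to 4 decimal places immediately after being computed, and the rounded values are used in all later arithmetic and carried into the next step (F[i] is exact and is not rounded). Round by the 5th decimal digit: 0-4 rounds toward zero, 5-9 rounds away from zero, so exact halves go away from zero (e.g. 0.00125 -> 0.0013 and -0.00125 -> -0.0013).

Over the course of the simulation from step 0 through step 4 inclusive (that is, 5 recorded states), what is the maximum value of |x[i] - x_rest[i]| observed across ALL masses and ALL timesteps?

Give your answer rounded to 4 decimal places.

Step 0: x=[1.0000 5.0000] v=[0.0000 -2.0000]
Step 1: x=[4.0000 3.5000] v=[6.0000 -3.0000]
Step 2: x=[2.5000 3.7500] v=[-3.0000 0.5000]
Step 3: x=[-0.2500 4.8750] v=[-5.5000 2.2500]
Step 4: x=[2.3750 4.9375] v=[5.2500 0.1250]
Max displacement = 3.2500

Answer: 3.2500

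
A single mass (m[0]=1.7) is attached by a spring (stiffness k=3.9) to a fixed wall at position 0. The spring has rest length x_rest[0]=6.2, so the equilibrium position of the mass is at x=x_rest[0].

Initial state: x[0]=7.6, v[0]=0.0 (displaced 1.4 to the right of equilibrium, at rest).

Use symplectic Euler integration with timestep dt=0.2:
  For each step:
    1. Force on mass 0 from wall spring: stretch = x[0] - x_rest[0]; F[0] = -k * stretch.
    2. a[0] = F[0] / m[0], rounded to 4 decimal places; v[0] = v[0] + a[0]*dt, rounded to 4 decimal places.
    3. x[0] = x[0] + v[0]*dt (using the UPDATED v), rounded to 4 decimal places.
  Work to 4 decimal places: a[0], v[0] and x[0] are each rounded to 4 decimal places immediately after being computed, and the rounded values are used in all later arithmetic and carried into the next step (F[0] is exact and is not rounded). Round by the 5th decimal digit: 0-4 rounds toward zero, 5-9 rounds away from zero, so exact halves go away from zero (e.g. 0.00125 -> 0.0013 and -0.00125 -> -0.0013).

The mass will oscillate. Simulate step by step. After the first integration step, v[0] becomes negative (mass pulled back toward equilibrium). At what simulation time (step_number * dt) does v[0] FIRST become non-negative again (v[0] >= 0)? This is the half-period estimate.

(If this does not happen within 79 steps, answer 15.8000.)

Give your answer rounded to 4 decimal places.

Answer: 2.2000

Derivation:
Step 0: x=[7.6000] v=[0.0000]
Step 1: x=[7.4715] v=[-0.6424]
Step 2: x=[7.2263] v=[-1.2258]
Step 3: x=[6.8870] v=[-1.6967]
Step 4: x=[6.4846] v=[-2.0119]
Step 5: x=[6.0561] v=[-2.1425]
Step 6: x=[5.6408] v=[-2.0765]
Step 7: x=[5.2768] v=[-1.8199]
Step 8: x=[4.9975] v=[-1.3963]
Step 9: x=[4.8286] v=[-0.8446]
Step 10: x=[4.7855] v=[-0.2154]
Step 11: x=[4.8722] v=[0.4336]
First v>=0 after going negative at step 11, time=2.2000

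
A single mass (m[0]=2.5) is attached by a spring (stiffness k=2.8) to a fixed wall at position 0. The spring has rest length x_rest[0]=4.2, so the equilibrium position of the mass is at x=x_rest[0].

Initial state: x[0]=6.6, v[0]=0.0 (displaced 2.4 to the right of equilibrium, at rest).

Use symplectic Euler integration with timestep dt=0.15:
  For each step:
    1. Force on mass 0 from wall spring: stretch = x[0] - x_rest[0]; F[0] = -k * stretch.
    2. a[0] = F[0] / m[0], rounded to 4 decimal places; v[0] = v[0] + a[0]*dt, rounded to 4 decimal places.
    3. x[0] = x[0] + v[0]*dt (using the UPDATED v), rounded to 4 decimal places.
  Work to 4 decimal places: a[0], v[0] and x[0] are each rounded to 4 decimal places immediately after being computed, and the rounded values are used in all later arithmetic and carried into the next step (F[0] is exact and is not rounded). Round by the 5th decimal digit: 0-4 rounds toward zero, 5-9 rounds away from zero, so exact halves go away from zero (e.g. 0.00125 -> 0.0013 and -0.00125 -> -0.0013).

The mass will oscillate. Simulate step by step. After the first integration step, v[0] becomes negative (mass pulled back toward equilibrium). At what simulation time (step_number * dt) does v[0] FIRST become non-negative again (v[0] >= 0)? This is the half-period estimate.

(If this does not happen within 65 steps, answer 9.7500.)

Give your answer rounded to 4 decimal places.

Answer: 3.0000

Derivation:
Step 0: x=[6.6000] v=[0.0000]
Step 1: x=[6.5395] v=[-0.4032]
Step 2: x=[6.4201] v=[-0.7962]
Step 3: x=[6.2447] v=[-1.1692]
Step 4: x=[6.0178] v=[-1.5127]
Step 5: x=[5.7451] v=[-1.8181]
Step 6: x=[5.4334] v=[-2.0777]
Step 7: x=[5.0907] v=[-2.2849]
Step 8: x=[4.7255] v=[-2.4345]
Step 9: x=[4.3471] v=[-2.5228]
Step 10: x=[3.9650] v=[-2.5475]
Step 11: x=[3.5888] v=[-2.5080]
Step 12: x=[3.2280] v=[-2.4053]
Step 13: x=[2.8917] v=[-2.2420]
Step 14: x=[2.5884] v=[-2.0222]
Step 15: x=[2.3257] v=[-1.7515]
Step 16: x=[2.1102] v=[-1.4366]
Step 17: x=[1.9474] v=[-1.0855]
Step 18: x=[1.8413] v=[-0.7071]
Step 19: x=[1.7947] v=[-0.3108]
Step 20: x=[1.8087] v=[0.0933]
First v>=0 after going negative at step 20, time=3.0000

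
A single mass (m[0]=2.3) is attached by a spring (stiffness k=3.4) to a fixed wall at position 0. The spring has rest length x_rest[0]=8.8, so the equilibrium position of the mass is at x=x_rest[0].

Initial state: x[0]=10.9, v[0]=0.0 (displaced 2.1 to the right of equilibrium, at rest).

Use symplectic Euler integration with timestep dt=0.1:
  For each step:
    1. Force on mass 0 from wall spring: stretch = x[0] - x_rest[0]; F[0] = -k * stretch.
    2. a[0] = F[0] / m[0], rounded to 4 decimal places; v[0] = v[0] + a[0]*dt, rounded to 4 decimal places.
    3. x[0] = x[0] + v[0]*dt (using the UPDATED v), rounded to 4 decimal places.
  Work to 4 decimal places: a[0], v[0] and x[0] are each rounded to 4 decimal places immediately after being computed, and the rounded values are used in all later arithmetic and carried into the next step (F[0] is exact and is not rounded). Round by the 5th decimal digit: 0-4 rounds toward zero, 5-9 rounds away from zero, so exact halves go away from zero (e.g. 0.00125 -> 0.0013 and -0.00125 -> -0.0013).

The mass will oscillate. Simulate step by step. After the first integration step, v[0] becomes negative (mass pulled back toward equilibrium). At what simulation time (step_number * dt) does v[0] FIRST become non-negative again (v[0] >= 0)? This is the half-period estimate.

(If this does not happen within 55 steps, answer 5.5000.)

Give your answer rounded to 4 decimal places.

Step 0: x=[10.9000] v=[0.0000]
Step 1: x=[10.8690] v=[-0.3104]
Step 2: x=[10.8074] v=[-0.6163]
Step 3: x=[10.7161] v=[-0.9131]
Step 4: x=[10.5965] v=[-1.1964]
Step 5: x=[10.4503] v=[-1.4620]
Step 6: x=[10.2797] v=[-1.7060]
Step 7: x=[10.0872] v=[-1.9247]
Step 8: x=[9.8757] v=[-2.1150]
Step 9: x=[9.6483] v=[-2.2740]
Step 10: x=[9.4084] v=[-2.3994]
Step 11: x=[9.1595] v=[-2.4893]
Step 12: x=[8.9053] v=[-2.5424]
Step 13: x=[8.6495] v=[-2.5580]
Step 14: x=[8.3959] v=[-2.5358]
Step 15: x=[8.1483] v=[-2.4761]
Step 16: x=[7.9103] v=[-2.3798]
Step 17: x=[7.6855] v=[-2.2483]
Step 18: x=[7.4771] v=[-2.0836]
Step 19: x=[7.2883] v=[-1.8880]
Step 20: x=[7.1219] v=[-1.6645]
Step 21: x=[6.9803] v=[-1.4164]
Step 22: x=[6.8656] v=[-1.1474]
Step 23: x=[6.7795] v=[-0.8615]
Step 24: x=[6.7232] v=[-0.5628]
Step 25: x=[6.6976] v=[-0.2558]
Step 26: x=[6.7031] v=[0.0550]
First v>=0 after going negative at step 26, time=2.6000

Answer: 2.6000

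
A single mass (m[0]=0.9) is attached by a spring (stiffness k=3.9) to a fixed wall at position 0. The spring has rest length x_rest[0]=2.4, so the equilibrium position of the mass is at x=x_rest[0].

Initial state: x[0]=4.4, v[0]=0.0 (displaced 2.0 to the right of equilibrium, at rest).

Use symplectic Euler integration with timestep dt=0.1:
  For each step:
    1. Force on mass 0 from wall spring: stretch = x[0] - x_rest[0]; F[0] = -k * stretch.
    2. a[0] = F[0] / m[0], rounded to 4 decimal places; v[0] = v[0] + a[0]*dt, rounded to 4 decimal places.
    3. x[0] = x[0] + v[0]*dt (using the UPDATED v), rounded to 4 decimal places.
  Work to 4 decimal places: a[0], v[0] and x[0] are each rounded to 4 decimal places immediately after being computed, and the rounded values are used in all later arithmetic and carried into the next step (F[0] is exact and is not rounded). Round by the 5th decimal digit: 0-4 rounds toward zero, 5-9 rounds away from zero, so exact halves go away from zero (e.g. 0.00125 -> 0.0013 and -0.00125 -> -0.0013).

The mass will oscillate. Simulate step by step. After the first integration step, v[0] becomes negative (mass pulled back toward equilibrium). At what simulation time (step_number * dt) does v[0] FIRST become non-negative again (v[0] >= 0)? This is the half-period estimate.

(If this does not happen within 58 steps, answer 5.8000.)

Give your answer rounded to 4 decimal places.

Step 0: x=[4.4000] v=[0.0000]
Step 1: x=[4.3133] v=[-0.8667]
Step 2: x=[4.1437] v=[-1.6958]
Step 3: x=[3.8986] v=[-2.4514]
Step 4: x=[3.5885] v=[-3.1008]
Step 5: x=[3.2269] v=[-3.6158]
Step 6: x=[2.8295] v=[-3.9741]
Step 7: x=[2.4135] v=[-4.1602]
Step 8: x=[1.9969] v=[-4.1661]
Step 9: x=[1.5978] v=[-3.9914]
Step 10: x=[1.2334] v=[-3.6438]
Step 11: x=[0.9196] v=[-3.1383]
Step 12: x=[0.6699] v=[-2.4968]
Step 13: x=[0.4952] v=[-1.7471]
Step 14: x=[0.4030] v=[-0.9217]
Step 15: x=[0.3974] v=[-0.0563]
Step 16: x=[0.4786] v=[0.8115]
First v>=0 after going negative at step 16, time=1.6000

Answer: 1.6000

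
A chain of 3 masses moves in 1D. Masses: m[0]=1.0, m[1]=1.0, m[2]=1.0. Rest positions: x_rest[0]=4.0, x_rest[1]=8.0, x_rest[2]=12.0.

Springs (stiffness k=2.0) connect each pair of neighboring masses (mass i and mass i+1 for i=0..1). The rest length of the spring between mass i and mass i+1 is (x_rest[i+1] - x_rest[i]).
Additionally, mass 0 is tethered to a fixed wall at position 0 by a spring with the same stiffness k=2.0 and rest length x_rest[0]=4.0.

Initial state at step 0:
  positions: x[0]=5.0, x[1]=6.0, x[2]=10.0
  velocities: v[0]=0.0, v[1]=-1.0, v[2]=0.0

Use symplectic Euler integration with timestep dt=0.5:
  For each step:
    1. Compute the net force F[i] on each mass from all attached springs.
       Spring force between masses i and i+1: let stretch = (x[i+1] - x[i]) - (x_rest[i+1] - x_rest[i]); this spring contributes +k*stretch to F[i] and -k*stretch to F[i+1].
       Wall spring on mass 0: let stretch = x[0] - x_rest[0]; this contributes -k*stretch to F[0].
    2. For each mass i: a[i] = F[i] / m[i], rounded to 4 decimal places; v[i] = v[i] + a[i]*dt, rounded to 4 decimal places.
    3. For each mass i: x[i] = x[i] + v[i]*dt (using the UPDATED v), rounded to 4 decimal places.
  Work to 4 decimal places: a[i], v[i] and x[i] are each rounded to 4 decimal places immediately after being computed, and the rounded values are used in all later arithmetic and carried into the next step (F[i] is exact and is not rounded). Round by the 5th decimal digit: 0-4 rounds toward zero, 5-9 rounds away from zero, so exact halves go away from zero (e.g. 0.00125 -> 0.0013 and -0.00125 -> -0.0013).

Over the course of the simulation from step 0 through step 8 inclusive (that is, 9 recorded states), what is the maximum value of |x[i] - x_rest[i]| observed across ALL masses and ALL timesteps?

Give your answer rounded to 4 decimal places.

Step 0: x=[5.0000 6.0000 10.0000] v=[0.0000 -1.0000 0.0000]
Step 1: x=[3.0000 7.0000 10.0000] v=[-4.0000 2.0000 0.0000]
Step 2: x=[1.5000 7.5000 10.5000] v=[-3.0000 1.0000 1.0000]
Step 3: x=[2.2500 6.5000 11.5000] v=[1.5000 -2.0000 2.0000]
Step 4: x=[4.0000 5.8750 12.0000] v=[3.5000 -1.2500 1.0000]
Step 5: x=[4.6875 7.3750 11.4375] v=[1.3750 3.0000 -1.1250]
Step 6: x=[4.3750 9.5625 10.8438] v=[-0.6250 4.3750 -1.1875]
Step 7: x=[4.4688 9.7969 11.6094] v=[0.1875 0.4688 1.5312]
Step 8: x=[4.9922 8.2735 13.4688] v=[1.0468 -3.0468 3.7187]
Max displacement = 2.5000

Answer: 2.5000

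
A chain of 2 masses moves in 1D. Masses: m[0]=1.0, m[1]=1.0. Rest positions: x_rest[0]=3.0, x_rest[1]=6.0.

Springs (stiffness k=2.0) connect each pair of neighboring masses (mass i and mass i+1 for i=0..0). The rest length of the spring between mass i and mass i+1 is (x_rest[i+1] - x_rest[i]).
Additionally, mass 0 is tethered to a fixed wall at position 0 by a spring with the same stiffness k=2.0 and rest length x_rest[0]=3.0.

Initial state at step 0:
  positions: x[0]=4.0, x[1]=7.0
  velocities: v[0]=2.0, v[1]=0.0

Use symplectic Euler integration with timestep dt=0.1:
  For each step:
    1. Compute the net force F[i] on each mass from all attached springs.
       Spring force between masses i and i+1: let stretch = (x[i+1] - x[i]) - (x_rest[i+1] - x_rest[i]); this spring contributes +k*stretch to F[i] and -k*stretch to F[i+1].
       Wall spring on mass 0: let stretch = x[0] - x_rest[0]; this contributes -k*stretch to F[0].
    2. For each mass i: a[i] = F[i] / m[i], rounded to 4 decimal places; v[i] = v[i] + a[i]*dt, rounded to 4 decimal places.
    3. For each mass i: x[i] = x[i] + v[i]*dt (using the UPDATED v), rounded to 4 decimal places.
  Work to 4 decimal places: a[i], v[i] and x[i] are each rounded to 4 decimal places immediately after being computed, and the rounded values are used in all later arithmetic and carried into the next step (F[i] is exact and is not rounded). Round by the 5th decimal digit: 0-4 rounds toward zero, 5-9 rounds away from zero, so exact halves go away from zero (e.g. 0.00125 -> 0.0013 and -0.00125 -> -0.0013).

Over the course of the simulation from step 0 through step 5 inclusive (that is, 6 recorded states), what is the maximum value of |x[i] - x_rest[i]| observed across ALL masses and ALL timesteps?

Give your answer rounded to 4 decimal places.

Step 0: x=[4.0000 7.0000] v=[2.0000 0.0000]
Step 1: x=[4.1800 7.0000] v=[1.8000 0.0000]
Step 2: x=[4.3328 7.0036] v=[1.5280 0.0360]
Step 3: x=[4.4524 7.0138] v=[1.1956 0.1018]
Step 4: x=[4.5341 7.0328] v=[0.8174 0.1895]
Step 5: x=[4.5751 7.0618] v=[0.4103 0.2898]
Max displacement = 1.5751

Answer: 1.5751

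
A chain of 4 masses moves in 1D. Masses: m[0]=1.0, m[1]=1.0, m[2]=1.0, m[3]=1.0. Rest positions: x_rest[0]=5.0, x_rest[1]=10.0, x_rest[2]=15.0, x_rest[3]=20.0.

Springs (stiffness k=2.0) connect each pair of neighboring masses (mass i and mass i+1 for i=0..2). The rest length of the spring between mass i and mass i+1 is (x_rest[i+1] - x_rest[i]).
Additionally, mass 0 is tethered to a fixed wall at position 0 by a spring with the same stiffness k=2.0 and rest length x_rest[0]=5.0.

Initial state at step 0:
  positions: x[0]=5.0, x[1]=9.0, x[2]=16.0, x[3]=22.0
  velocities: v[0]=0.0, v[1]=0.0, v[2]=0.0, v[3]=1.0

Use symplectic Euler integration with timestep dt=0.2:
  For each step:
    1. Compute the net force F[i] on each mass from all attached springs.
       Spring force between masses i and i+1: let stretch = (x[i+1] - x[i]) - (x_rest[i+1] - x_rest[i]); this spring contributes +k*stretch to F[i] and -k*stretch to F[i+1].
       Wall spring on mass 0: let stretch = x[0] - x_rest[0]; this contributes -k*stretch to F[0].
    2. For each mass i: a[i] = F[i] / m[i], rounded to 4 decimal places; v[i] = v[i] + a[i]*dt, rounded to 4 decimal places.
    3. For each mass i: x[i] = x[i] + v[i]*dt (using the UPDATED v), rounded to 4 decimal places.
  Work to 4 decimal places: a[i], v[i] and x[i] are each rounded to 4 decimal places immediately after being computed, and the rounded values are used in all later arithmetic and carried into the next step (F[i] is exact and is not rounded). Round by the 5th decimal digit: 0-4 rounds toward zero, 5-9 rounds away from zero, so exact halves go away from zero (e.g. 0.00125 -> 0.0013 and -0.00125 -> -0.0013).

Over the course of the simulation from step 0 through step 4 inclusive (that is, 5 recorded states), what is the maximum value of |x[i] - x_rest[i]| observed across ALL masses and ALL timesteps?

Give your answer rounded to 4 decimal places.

Step 0: x=[5.0000 9.0000 16.0000 22.0000] v=[0.0000 0.0000 0.0000 1.0000]
Step 1: x=[4.9200 9.2400 15.9200 22.1200] v=[-0.4000 1.2000 -0.4000 0.6000]
Step 2: x=[4.7920 9.6688 15.8016 22.1440] v=[-0.6400 2.1440 -0.5920 0.1200]
Step 3: x=[4.6708 10.1981 15.7000 22.0606] v=[-0.6061 2.6464 -0.5082 -0.4170]
Step 4: x=[4.6181 10.7253 15.6671 21.8684] v=[-0.2635 2.6362 -0.1647 -0.9612]
Max displacement = 2.1440

Answer: 2.1440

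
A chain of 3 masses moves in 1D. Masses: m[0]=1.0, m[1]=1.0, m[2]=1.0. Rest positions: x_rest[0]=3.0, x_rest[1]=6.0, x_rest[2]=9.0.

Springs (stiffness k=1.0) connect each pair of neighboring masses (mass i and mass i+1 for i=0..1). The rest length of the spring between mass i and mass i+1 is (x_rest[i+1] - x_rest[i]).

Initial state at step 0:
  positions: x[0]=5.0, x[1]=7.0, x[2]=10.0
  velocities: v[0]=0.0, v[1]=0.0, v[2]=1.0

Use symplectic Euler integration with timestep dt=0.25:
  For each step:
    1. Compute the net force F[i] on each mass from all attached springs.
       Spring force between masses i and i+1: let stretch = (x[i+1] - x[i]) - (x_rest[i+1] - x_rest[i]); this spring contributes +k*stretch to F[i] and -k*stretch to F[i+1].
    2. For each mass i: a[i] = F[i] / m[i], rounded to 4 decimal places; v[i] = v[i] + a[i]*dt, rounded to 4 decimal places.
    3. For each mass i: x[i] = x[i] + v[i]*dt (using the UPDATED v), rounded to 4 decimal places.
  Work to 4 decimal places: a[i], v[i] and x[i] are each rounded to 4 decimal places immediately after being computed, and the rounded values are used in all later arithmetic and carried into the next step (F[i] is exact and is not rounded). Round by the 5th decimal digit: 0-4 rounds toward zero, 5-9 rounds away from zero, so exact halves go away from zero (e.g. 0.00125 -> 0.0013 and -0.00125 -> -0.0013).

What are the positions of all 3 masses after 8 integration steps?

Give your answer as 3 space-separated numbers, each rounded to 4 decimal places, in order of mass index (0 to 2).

Step 0: x=[5.0000 7.0000 10.0000] v=[0.0000 0.0000 1.0000]
Step 1: x=[4.9375 7.0625 10.2500] v=[-0.2500 0.2500 1.0000]
Step 2: x=[4.8203 7.1914 10.4883] v=[-0.4688 0.5156 0.9531]
Step 3: x=[4.6638 7.3782 10.7080] v=[-0.6260 0.7471 0.8789]
Step 4: x=[4.4895 7.6035 10.9071] v=[-0.6974 0.9010 0.7965]
Step 5: x=[4.3223 7.8406 11.0873] v=[-0.6689 0.9484 0.7206]
Step 6: x=[4.1875 8.0607 11.2520] v=[-0.5393 0.8805 0.6589]
Step 7: x=[4.1073 8.2382 11.4048] v=[-0.3210 0.7100 0.6111]
Step 8: x=[4.0977 8.3554 11.5472] v=[-0.0383 0.4689 0.5695]

Answer: 4.0977 8.3554 11.5472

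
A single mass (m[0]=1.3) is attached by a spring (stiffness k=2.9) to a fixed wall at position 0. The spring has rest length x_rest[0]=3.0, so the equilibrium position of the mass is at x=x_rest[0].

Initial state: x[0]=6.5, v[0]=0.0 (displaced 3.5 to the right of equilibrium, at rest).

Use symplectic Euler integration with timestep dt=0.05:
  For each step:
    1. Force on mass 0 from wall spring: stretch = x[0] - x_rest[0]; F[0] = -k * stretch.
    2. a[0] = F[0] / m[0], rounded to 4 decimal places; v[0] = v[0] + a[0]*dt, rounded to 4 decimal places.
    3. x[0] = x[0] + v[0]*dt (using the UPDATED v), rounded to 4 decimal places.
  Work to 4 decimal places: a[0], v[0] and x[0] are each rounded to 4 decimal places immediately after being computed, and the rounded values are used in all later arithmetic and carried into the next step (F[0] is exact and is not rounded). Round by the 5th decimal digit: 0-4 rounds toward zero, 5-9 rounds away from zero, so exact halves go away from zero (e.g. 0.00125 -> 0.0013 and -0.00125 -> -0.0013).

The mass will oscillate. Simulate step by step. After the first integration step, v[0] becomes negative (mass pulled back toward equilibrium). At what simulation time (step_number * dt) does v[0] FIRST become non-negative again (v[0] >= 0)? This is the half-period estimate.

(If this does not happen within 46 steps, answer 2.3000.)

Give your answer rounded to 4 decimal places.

Step 0: x=[6.5000] v=[0.0000]
Step 1: x=[6.4805] v=[-0.3904]
Step 2: x=[6.4416] v=[-0.7786]
Step 3: x=[6.3835] v=[-1.1625]
Step 4: x=[6.3065] v=[-1.5399]
Step 5: x=[6.2111] v=[-1.9087]
Step 6: x=[6.0978] v=[-2.2669]
Step 7: x=[5.9672] v=[-2.6124]
Step 8: x=[5.8200] v=[-2.9434]
Step 9: x=[5.6571] v=[-3.2579]
Step 10: x=[5.4794] v=[-3.5543]
Step 11: x=[5.2879] v=[-3.8309]
Step 12: x=[5.0836] v=[-4.0861]
Step 13: x=[4.8677] v=[-4.3185]
Step 14: x=[4.6414] v=[-4.5268]
Step 15: x=[4.4059] v=[-4.7099]
Step 16: x=[4.1626] v=[-4.8667]
Step 17: x=[3.9128] v=[-4.9964]
Step 18: x=[3.6579] v=[-5.0982]
Step 19: x=[3.3993] v=[-5.1716]
Step 20: x=[3.1385] v=[-5.2161]
Step 21: x=[2.8769] v=[-5.2316]
Step 22: x=[2.6160] v=[-5.2179]
Step 23: x=[2.3572] v=[-5.1751]
Step 24: x=[2.1020] v=[-5.1034]
Step 25: x=[1.8518] v=[-5.0032]
Step 26: x=[1.6080] v=[-4.8751]
Step 27: x=[1.3720] v=[-4.7198]
Step 28: x=[1.1451] v=[-4.5382]
Step 29: x=[0.9285] v=[-4.3313]
Step 30: x=[0.7235] v=[-4.1003]
Step 31: x=[0.5312] v=[-3.8464]
Step 32: x=[0.3527] v=[-3.5710]
Step 33: x=[0.1889] v=[-3.2757]
Step 34: x=[0.0408] v=[-2.9622]
Step 35: x=[-0.0908] v=[-2.6321]
Step 36: x=[-0.2052] v=[-2.2874]
Step 37: x=[-0.3017] v=[-1.9299]
Step 38: x=[-0.3798] v=[-1.5616]
Step 39: x=[-0.4390] v=[-1.1846]
Step 40: x=[-0.4791] v=[-0.8010]
Step 41: x=[-0.4997] v=[-0.4129]
Step 42: x=[-0.5008] v=[-0.0226]
Step 43: x=[-0.4824] v=[0.3679]
First v>=0 after going negative at step 43, time=2.1500

Answer: 2.1500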